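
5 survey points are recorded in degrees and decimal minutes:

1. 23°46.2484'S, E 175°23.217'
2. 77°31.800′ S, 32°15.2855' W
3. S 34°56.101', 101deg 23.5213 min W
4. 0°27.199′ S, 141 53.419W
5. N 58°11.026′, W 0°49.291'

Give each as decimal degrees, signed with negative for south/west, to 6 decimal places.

1. -23.770807, 175.386950
2. -77.530000, -32.254758
3. -34.935017, -101.392022
4. -0.453317, -141.890317
5. 58.183767, -0.821517

Point 1:
  Lat: 23 + 46.2484/60 = 23.7708067
  S ⇒ negate
  Lon: 23.217′ = 0.386950°; total 175.3869500
  E → positive
Point 2:
  Lat: 77 + 31.8/60 = 77.5300000
  hemisphere S, so the sign is −
  Lon: 32 + 15.2855/60 = 32.2547583
  W → negative
Point 3:
  φ: 56.101′ = 0.935017°; total 34.9350167
  S → negative
  λ: 101 + 23.5213/60 = 101.3920217
  W ⇒ negate
Point 4:
  Latitude: 0 + 27.199/60 = 0.4533167
  hemisphere S, so the sign is −
  Longitude: 53.419′ = 0.890317°; total 141.8903167
  W ⇒ negate
Point 5:
  φ: 11.026′ = 0.183767°; total 58.1837667
  N → positive
  λ: 49.291′ = 0.821517°; total 0.8215167
  W ⇒ negate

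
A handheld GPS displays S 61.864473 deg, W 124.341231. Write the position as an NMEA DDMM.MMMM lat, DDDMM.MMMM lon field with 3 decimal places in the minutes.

φ: minutes = (61.864473 − 61) × 60 = 51.86838
Longitude: minutes = (124.341231 − 124) × 60 = 20.47386

6151.868,S / 12420.474,W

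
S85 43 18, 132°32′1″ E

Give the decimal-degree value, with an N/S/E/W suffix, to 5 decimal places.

Lat: 85 + 43/60 + 18/3600 = 85.721667
λ: 32′ + 1″ = 32.01667′; 132 + 32.01667/60 = 132.533611

85.72167° S, 132.53361° E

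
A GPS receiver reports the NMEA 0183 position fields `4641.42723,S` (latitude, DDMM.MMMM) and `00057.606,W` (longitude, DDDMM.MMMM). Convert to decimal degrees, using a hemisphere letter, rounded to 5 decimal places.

Lat: degrees = first 2 digits = 46, minutes = 41.42723; 46 + 41.42723/60 = 46.690454
λ: split at 3 digits → 000° and 57.606′; 0 + 57.606/60 = 0.960100

46.69045° S, 0.96010° W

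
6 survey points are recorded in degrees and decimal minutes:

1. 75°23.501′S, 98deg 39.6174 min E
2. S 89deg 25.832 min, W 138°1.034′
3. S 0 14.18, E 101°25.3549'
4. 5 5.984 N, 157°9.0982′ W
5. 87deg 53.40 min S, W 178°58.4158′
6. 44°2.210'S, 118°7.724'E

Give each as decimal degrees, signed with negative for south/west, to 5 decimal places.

1. -75.39168, 98.66029
2. -89.43053, -138.01723
3. -0.23633, 101.42258
4. 5.09973, -157.15164
5. -87.89000, -178.97360
6. -44.03683, 118.12873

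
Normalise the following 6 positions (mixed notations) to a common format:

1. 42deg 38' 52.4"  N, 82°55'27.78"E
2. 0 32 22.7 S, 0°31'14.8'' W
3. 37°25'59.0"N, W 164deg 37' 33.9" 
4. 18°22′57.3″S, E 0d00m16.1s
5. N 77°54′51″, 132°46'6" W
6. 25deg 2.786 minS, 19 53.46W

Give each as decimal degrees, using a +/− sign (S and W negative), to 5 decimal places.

1. 42.64789, 82.92438
2. -0.53964, -0.52078
3. 37.43306, -164.62608
4. -18.38258, 0.00447
5. 77.91417, -132.76833
6. -25.04643, -19.89100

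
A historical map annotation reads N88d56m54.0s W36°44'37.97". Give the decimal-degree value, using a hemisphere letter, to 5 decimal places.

88.94833° N, 36.74388° W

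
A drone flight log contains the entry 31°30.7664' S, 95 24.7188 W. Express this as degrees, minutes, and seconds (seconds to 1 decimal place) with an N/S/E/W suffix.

Latitude: 30.76640′ → 30′ and 0.76640 × 60 = 45.984″
Longitude: 24.71880′ → 24′ and 0.71880 × 60 = 43.128″

31°30′46.0″ S, 95°24′43.1″ W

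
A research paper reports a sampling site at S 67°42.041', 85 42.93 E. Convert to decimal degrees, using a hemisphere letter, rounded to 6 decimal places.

67.700683° S, 85.715500° E

Lat: 42.041′ = 0.700683°; total 67.7006833
λ: 42.93′ = 0.715500°; total 85.7155000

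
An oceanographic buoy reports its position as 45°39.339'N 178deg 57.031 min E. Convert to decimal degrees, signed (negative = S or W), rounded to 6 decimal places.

45.655650, 178.950517

Latitude: 39.339′ = 0.655650°; total 45.6556500
N → positive
Lon: 178 + 57.031/60 = 178.9505167
E ⇒ keep positive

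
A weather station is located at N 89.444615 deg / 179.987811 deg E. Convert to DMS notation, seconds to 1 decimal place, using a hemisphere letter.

89°26′40.6″ N, 179°59′16.1″ E

Lat: 0.444615° → 26.67690′; 0.67690 × 60 = 40.614″
Longitude: whole degrees 179; 59.26866′ → 59′ and 16.120″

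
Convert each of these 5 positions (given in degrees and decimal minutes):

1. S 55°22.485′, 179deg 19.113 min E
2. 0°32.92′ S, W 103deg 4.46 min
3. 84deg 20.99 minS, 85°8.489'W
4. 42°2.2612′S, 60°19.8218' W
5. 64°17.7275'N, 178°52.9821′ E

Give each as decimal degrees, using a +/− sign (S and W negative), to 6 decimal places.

1. -55.374750, 179.318550
2. -0.548667, -103.074333
3. -84.349833, -85.141483
4. -42.037687, -60.330363
5. 64.295458, 178.883035

Point 1:
  Latitude: 55 + 22.485/60 = 55.3747500
  S ⇒ negate
  Lon: 19.113′ = 0.318550°; total 179.3185500
  E ⇒ keep positive
Point 2:
  φ: 0 + 32.92/60 = 0.5486667
  hemisphere S, so the sign is −
  Lon: 103 + 4.46/60 = 103.0743333
  W ⇒ negate
Point 3:
  Latitude: 84 + 20.99/60 = 84.3498333
  S → negative
  Lon: 85 + 8.489/60 = 85.1414833
  hemisphere W, so the sign is −
Point 4:
  φ: 42 + 2.2612/60 = 42.0376867
  hemisphere S, so the sign is −
  λ: 19.8218′ = 0.330363°; total 60.3303633
  W ⇒ negate
Point 5:
  Latitude: 64 + 17.7275/60 = 64.2954583
  N ⇒ keep positive
  λ: 52.9821′ = 0.883035°; total 178.8830350
  E → positive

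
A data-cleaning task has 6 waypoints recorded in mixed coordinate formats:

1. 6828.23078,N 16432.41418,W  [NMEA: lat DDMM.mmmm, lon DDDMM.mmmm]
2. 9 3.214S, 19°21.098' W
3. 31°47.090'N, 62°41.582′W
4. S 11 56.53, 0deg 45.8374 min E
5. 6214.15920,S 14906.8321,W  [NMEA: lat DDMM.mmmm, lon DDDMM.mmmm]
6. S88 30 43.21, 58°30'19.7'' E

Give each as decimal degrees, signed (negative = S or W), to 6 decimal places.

Point 1:
  Latitude: degrees = first 2 digits = 68, minutes = 28.23078; 68 + 28.23078/60 = 68.4705130
  N ⇒ keep positive
  Longitude: split at 3 digits → 164° and 32.41418′; 164 + 32.41418/60 = 164.5402363
  hemisphere W, so the sign is −
Point 2:
  Latitude: 9 + 3.214/60 = 9.0535667
  S ⇒ negate
  Lon: 19 + 21.098/60 = 19.3516333
  W ⇒ negate
Point 3:
  Lat: 31 + 47.09/60 = 31.7848333
  N → positive
  Lon: 41.582′ = 0.693033°; total 62.6930333
  hemisphere W, so the sign is −
Point 4:
  Latitude: 56.53′ = 0.942167°; total 11.9421667
  S → negative
  Lon: 0 + 45.8374/60 = 0.7639567
  E → positive
Point 5:
  φ: split at 2 digits → 62° and 14.1592′; 62 + 14.1592/60 = 62.2359867
  S → negative
  λ: degrees = first 3 digits = 149, minutes = 6.8321; 149 + 6.8321/60 = 149.1138683
  W → negative
Point 6:
  φ: 30′ + 43.21″ = 30.72017′; 88 + 30.72017/60 = 88.5120028
  S → negative
  Longitude: 58° + 30/60 + 19.7/3600 = 58 + 0.500000 + 0.005472 = 58.5054722
  E → positive

1. 68.470513, -164.540236
2. -9.053567, -19.351633
3. 31.784833, -62.693033
4. -11.942167, 0.763957
5. -62.235987, -149.113868
6. -88.512003, 58.505472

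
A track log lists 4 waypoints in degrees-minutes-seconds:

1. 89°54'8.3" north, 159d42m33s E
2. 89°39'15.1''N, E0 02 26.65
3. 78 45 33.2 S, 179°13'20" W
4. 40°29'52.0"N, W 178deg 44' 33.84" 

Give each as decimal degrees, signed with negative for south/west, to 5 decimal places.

1. 89.90231, 159.70917
2. 89.65419, 0.04074
3. -78.75922, -179.22222
4. 40.49778, -178.74273

Point 1:
  Lat: 89° + 54/60 + 8.3/3600 = 89 + 0.900000 + 0.002306 = 89.902306
  N ⇒ keep positive
  λ: 159° + 42/60 + 33/3600 = 159 + 0.700000 + 0.009167 = 159.709167
  E → positive
Point 2:
  φ: 39′ + 15.1″ = 39.25167′; 89 + 39.25167/60 = 89.654194
  N ⇒ keep positive
  Lon: 0 + 2/60 + 26.65/3600 = 0.040736
  E → positive
Point 3:
  Lat: 45′ + 33.2″ = 45.55333′; 78 + 45.55333/60 = 78.759222
  hemisphere S, so the sign is −
  Longitude: 13′ + 20″ = 13.33333′; 179 + 13.33333/60 = 179.222222
  W → negative
Point 4:
  Lat: 29′ + 52″ = 29.86667′; 40 + 29.86667/60 = 40.497778
  N ⇒ keep positive
  Longitude: 44′ + 33.84″ = 44.56400′; 178 + 44.56400/60 = 178.742733
  W → negative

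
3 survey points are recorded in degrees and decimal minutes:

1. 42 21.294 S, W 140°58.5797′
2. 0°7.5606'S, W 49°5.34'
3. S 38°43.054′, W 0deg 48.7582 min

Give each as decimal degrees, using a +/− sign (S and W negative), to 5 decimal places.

1. -42.35490, -140.97633
2. -0.12601, -49.08900
3. -38.71757, -0.81264

Point 1:
  φ: 42 + 21.294/60 = 42.354900
  S → negative
  Lon: 58.5797′ = 0.976328°; total 140.976328
  W → negative
Point 2:
  Latitude: 0 + 7.5606/60 = 0.126010
  hemisphere S, so the sign is −
  Lon: 5.34′ = 0.089000°; total 49.089000
  W → negative
Point 3:
  φ: 43.054′ = 0.717567°; total 38.717567
  S → negative
  λ: 0 + 48.7582/60 = 0.812637
  W ⇒ negate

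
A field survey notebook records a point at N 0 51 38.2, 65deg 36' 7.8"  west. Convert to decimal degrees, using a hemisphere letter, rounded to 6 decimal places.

0.860611° N, 65.602167° W

φ: 0 + 51/60 + 38.2/3600 = 0.8606111
Lon: 36′ + 7.8″ = 36.13000′; 65 + 36.13000/60 = 65.6021667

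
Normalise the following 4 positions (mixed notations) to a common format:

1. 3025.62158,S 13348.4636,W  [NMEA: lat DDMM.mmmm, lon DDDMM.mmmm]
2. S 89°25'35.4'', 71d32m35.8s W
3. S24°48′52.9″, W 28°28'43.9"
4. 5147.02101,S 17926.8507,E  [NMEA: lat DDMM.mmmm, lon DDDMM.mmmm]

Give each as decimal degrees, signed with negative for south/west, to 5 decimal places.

Point 1:
  Latitude: degrees = first 2 digits = 30, minutes = 25.62158; 30 + 25.62158/60 = 30.427026
  hemisphere S, so the sign is −
  λ: split at 3 digits → 133° and 48.4636′; 133 + 48.4636/60 = 133.807727
  hemisphere W, so the sign is −
Point 2:
  φ: 25′ + 35.4″ = 25.59000′; 89 + 25.59000/60 = 89.426500
  S ⇒ negate
  Longitude: 71 + 32/60 + 35.8/3600 = 71.543278
  W ⇒ negate
Point 3:
  Lat: 24 + 48/60 + 52.9/3600 = 24.814694
  hemisphere S, so the sign is −
  Longitude: 28′ + 43.9″ = 28.73167′; 28 + 28.73167/60 = 28.478861
  W → negative
Point 4:
  Lat: split at 2 digits → 51° and 47.02101′; 51 + 47.02101/60 = 51.783684
  hemisphere S, so the sign is −
  λ: degrees = first 3 digits = 179, minutes = 26.8507; 179 + 26.8507/60 = 179.447512
  E → positive

1. -30.42703, -133.80773
2. -89.42650, -71.54328
3. -24.81469, -28.47886
4. -51.78368, 179.44751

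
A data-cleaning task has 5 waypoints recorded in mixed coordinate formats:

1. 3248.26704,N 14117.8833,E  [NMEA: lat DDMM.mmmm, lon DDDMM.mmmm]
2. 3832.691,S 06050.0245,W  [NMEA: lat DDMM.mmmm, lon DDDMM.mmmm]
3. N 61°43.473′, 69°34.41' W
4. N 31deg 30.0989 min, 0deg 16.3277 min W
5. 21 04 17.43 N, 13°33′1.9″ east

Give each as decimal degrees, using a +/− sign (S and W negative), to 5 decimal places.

Point 1:
  Lat: split at 2 digits → 32° and 48.26704′; 32 + 48.26704/60 = 32.804451
  N ⇒ keep positive
  Lon: split at 3 digits → 141° and 17.8833′; 141 + 17.8833/60 = 141.298055
  E ⇒ keep positive
Point 2:
  Latitude: degrees = first 2 digits = 38, minutes = 32.691; 38 + 32.691/60 = 38.544850
  hemisphere S, so the sign is −
  λ: degrees = first 3 digits = 60, minutes = 50.0245; 60 + 50.0245/60 = 60.833742
  W ⇒ negate
Point 3:
  Lat: 43.473′ = 0.724550°; total 61.724550
  N → positive
  λ: 34.41′ = 0.573500°; total 69.573500
  W → negative
Point 4:
  φ: 30.0989′ = 0.501648°; total 31.501648
  N ⇒ keep positive
  λ: 16.3277′ = 0.272128°; total 0.272128
  W → negative
Point 5:
  φ: 21 + 4/60 + 17.43/3600 = 21.071508
  N ⇒ keep positive
  λ: 33′ + 1.9″ = 33.03167′; 13 + 33.03167/60 = 13.550528
  E → positive

1. 32.80445, 141.29806
2. -38.54485, -60.83374
3. 61.72455, -69.57350
4. 31.50165, -0.27213
5. 21.07151, 13.55053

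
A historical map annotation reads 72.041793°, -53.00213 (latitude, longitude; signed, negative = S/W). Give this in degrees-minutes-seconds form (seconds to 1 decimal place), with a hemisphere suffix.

φ: whole degrees 72; 2.50758′ → 2′ and 30.455″
Longitude is negative → W; |value| = 53.002130
λ: 0.002130 × 60 = 0.12780′ → 0′, remainder × 60 = 7.668″

72°02′30.5″ N, 53°00′7.7″ W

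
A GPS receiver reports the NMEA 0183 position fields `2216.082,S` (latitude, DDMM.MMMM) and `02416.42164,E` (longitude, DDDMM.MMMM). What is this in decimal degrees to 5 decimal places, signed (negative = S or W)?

-22.26803, 24.27369

φ: degrees = first 2 digits = 22, minutes = 16.082; 22 + 16.082/60 = 22.268033
S ⇒ negate
Lon: degrees = first 3 digits = 24, minutes = 16.42164; 24 + 16.42164/60 = 24.273694
E → positive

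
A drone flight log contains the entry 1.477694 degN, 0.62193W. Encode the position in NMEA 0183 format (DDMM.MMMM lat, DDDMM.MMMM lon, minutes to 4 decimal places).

0128.6616,N / 00037.3158,W

φ: 1° + 0.477694 × 60 = 1° 28.661640′
Lon: 0° + 0.621930 × 60 = 0° 37.315800′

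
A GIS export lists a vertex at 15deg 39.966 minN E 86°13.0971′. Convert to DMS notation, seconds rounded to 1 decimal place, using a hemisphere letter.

15°39′58.0″ N, 86°13′5.8″ E

Lat: fractional minutes 0.96600 × 60 = 57.960″
Longitude: fractional minutes 0.09710 × 60 = 5.826″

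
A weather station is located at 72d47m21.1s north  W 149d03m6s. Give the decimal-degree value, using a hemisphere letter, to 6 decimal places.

72.789194° N, 149.051667° W

Lat: 47′ + 21.1″ = 47.35167′; 72 + 47.35167/60 = 72.7891944
Lon: 3′ + 6″ = 3.10000′; 149 + 3.10000/60 = 149.0516667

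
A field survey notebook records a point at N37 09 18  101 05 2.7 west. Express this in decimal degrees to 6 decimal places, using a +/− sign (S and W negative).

37.155000, -101.084083

Latitude: 9′ + 18″ = 9.30000′; 37 + 9.30000/60 = 37.1550000
N ⇒ keep positive
Longitude: 101° + 5/60 + 2.7/3600 = 101 + 0.083333 + 0.000750 = 101.0840833
hemisphere W, so the sign is −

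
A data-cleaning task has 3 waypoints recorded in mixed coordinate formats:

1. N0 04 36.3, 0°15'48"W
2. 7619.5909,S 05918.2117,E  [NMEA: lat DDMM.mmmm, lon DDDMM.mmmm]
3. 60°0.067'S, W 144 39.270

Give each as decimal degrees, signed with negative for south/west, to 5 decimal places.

1. 0.07675, -0.26333
2. -76.32652, 59.30353
3. -60.00112, -144.65450

Point 1:
  φ: 0° + 4/60 + 36.3/3600 = 0 + 0.066667 + 0.010083 = 0.076750
  N → positive
  λ: 0 + 15/60 + 48/3600 = 0.263333
  hemisphere W, so the sign is −
Point 2:
  Lat: degrees = first 2 digits = 76, minutes = 19.5909; 76 + 19.5909/60 = 76.326515
  hemisphere S, so the sign is −
  λ: degrees = first 3 digits = 59, minutes = 18.2117; 59 + 18.2117/60 = 59.303528
  E → positive
Point 3:
  Latitude: 60 + 0.067/60 = 60.001117
  S → negative
  Lon: 39.27′ = 0.654500°; total 144.654500
  W ⇒ negate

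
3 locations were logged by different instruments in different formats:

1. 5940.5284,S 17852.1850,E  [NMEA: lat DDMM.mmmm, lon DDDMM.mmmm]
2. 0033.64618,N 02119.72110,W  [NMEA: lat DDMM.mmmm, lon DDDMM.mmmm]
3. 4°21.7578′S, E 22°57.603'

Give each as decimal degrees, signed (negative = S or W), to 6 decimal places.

Point 1:
  φ: degrees = first 2 digits = 59, minutes = 40.5284; 59 + 40.5284/60 = 59.6754733
  S → negative
  λ: split at 3 digits → 178° and 52.185′; 178 + 52.185/60 = 178.8697500
  E → positive
Point 2:
  Latitude: split at 2 digits → 00° and 33.64618′; 0 + 33.64618/60 = 0.5607697
  N ⇒ keep positive
  λ: degrees = first 3 digits = 21, minutes = 19.7211; 21 + 19.7211/60 = 21.3286850
  W ⇒ negate
Point 3:
  φ: 21.7578′ = 0.362630°; total 4.3626300
  hemisphere S, so the sign is −
  Longitude: 57.603′ = 0.960050°; total 22.9600500
  E ⇒ keep positive

1. -59.675473, 178.869750
2. 0.560770, -21.328685
3. -4.362630, 22.960050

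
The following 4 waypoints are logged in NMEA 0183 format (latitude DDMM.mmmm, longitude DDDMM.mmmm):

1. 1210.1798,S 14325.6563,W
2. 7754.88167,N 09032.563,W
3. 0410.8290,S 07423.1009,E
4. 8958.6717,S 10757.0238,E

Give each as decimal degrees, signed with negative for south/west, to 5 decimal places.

1. -12.16966, -143.42761
2. 77.91469, -90.54272
3. -4.18048, 74.38502
4. -89.97786, 107.95040

Point 1:
  Lat: degrees = first 2 digits = 12, minutes = 10.1798; 12 + 10.1798/60 = 12.169663
  hemisphere S, so the sign is −
  Lon: degrees = first 3 digits = 143, minutes = 25.6563; 143 + 25.6563/60 = 143.427605
  W → negative
Point 2:
  Latitude: split at 2 digits → 77° and 54.88167′; 77 + 54.88167/60 = 77.914695
  N ⇒ keep positive
  λ: split at 3 digits → 090° and 32.563′; 90 + 32.563/60 = 90.542717
  W → negative
Point 3:
  Lat: degrees = first 2 digits = 4, minutes = 10.829; 4 + 10.829/60 = 4.180483
  hemisphere S, so the sign is −
  λ: split at 3 digits → 074° and 23.1009′; 74 + 23.1009/60 = 74.385015
  E → positive
Point 4:
  Latitude: split at 2 digits → 89° and 58.6717′; 89 + 58.6717/60 = 89.977862
  S → negative
  Longitude: split at 3 digits → 107° and 57.0238′; 107 + 57.0238/60 = 107.950397
  E ⇒ keep positive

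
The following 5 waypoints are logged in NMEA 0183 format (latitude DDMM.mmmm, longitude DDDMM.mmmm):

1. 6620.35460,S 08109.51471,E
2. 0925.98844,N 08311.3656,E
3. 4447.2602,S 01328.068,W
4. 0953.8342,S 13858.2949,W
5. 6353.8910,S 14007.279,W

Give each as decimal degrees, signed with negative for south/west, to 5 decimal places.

1. -66.33924, 81.15858
2. 9.43314, 83.18943
3. -44.78767, -13.46780
4. -9.89724, -138.97158
5. -63.89818, -140.12132

Point 1:
  Lat: split at 2 digits → 66° and 20.3546′; 66 + 20.3546/60 = 66.339243
  S ⇒ negate
  Lon: degrees = first 3 digits = 81, minutes = 9.51471; 81 + 9.51471/60 = 81.158579
  E → positive
Point 2:
  φ: split at 2 digits → 09° and 25.98844′; 9 + 25.98844/60 = 9.433141
  N ⇒ keep positive
  Longitude: split at 3 digits → 083° and 11.3656′; 83 + 11.3656/60 = 83.189427
  E → positive
Point 3:
  φ: split at 2 digits → 44° and 47.2602′; 44 + 47.2602/60 = 44.787670
  hemisphere S, so the sign is −
  Lon: split at 3 digits → 013° and 28.068′; 13 + 28.068/60 = 13.467800
  W ⇒ negate
Point 4:
  Latitude: split at 2 digits → 09° and 53.8342′; 9 + 53.8342/60 = 9.897237
  hemisphere S, so the sign is −
  λ: split at 3 digits → 138° and 58.2949′; 138 + 58.2949/60 = 138.971582
  W ⇒ negate
Point 5:
  φ: degrees = first 2 digits = 63, minutes = 53.891; 63 + 53.891/60 = 63.898183
  hemisphere S, so the sign is −
  Longitude: split at 3 digits → 140° and 7.279′; 140 + 7.279/60 = 140.121317
  W ⇒ negate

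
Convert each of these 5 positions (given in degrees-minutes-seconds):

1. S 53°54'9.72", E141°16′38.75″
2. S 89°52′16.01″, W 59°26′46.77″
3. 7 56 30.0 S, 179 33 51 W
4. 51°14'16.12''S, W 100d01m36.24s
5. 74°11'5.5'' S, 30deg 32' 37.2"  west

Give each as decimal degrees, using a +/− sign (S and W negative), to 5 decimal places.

1. -53.90270, 141.27743
2. -89.87111, -59.44633
3. -7.94167, -179.56417
4. -51.23781, -100.02673
5. -74.18486, -30.54367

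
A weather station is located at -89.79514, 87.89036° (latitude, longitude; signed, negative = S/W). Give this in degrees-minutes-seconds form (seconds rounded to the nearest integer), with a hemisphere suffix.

Latitude is negative → S; |value| = 89.795140
Lat: 0.795140 × 60 = 47.70840′ → 47′, remainder × 60 = 42.50″
Lon: 0.890360° → 53.42160′; 0.42160 × 60 = 25.30″

89°47′43″ S, 87°53′25″ E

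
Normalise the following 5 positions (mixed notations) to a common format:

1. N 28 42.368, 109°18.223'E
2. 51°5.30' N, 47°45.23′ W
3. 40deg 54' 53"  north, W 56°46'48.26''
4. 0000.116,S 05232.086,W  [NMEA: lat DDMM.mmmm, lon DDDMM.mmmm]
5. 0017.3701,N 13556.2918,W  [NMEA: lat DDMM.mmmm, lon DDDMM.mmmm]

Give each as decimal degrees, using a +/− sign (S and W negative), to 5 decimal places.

1. 28.70613, 109.30372
2. 51.08833, -47.75383
3. 40.91472, -56.78007
4. -0.00193, -52.53477
5. 0.28950, -135.93820

Point 1:
  φ: 28 + 42.368/60 = 28.706133
  N ⇒ keep positive
  Longitude: 18.223′ = 0.303717°; total 109.303717
  E ⇒ keep positive
Point 2:
  φ: 51 + 5.3/60 = 51.088333
  N → positive
  Lon: 45.23′ = 0.753833°; total 47.753833
  W → negative
Point 3:
  Lat: 54′ + 53″ = 54.88333′; 40 + 54.88333/60 = 40.914722
  N → positive
  Lon: 56 + 46/60 + 48.26/3600 = 56.780072
  W ⇒ negate
Point 4:
  Lat: degrees = first 2 digits = 0, minutes = 0.116; 0 + 0.116/60 = 0.001933
  hemisphere S, so the sign is −
  Lon: degrees = first 3 digits = 52, minutes = 32.086; 52 + 32.086/60 = 52.534767
  hemisphere W, so the sign is −
Point 5:
  Latitude: degrees = first 2 digits = 0, minutes = 17.3701; 0 + 17.3701/60 = 0.289502
  N ⇒ keep positive
  Longitude: degrees = first 3 digits = 135, minutes = 56.2918; 135 + 56.2918/60 = 135.938197
  W ⇒ negate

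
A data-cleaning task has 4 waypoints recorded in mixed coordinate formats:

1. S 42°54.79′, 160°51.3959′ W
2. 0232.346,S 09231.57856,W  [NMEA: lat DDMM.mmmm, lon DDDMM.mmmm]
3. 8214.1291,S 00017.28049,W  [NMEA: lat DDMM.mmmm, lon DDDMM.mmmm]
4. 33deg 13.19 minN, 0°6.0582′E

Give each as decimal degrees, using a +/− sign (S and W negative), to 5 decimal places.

1. -42.91317, -160.85660
2. -2.53910, -92.52631
3. -82.23549, -0.28801
4. 33.21983, 0.10097

Point 1:
  Lat: 42 + 54.79/60 = 42.913167
  S ⇒ negate
  Lon: 51.3959′ = 0.856598°; total 160.856598
  W ⇒ negate
Point 2:
  Latitude: degrees = first 2 digits = 2, minutes = 32.346; 2 + 32.346/60 = 2.539100
  S ⇒ negate
  λ: degrees = first 3 digits = 92, minutes = 31.57856; 92 + 31.57856/60 = 92.526309
  hemisphere W, so the sign is −
Point 3:
  Latitude: degrees = first 2 digits = 82, minutes = 14.1291; 82 + 14.1291/60 = 82.235485
  S → negative
  Longitude: degrees = first 3 digits = 0, minutes = 17.28049; 0 + 17.28049/60 = 0.288008
  W → negative
Point 4:
  Lat: 33 + 13.19/60 = 33.219833
  N → positive
  Longitude: 6.0582′ = 0.100970°; total 0.100970
  E → positive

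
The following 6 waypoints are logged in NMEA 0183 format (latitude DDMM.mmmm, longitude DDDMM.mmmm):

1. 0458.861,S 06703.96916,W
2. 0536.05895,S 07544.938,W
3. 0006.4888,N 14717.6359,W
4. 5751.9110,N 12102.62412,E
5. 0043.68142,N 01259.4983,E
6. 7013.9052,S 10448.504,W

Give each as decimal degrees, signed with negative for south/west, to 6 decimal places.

Point 1:
  Latitude: degrees = first 2 digits = 4, minutes = 58.861; 4 + 58.861/60 = 4.9810167
  S ⇒ negate
  Lon: split at 3 digits → 067° and 3.96916′; 67 + 3.96916/60 = 67.0661527
  hemisphere W, so the sign is −
Point 2:
  φ: split at 2 digits → 05° and 36.05895′; 5 + 36.05895/60 = 5.6009825
  S → negative
  λ: split at 3 digits → 075° and 44.938′; 75 + 44.938/60 = 75.7489667
  W → negative
Point 3:
  Lat: split at 2 digits → 00° and 6.4888′; 0 + 6.4888/60 = 0.1081467
  N ⇒ keep positive
  Lon: degrees = first 3 digits = 147, minutes = 17.6359; 147 + 17.6359/60 = 147.2939317
  W ⇒ negate
Point 4:
  φ: degrees = first 2 digits = 57, minutes = 51.911; 57 + 51.911/60 = 57.8651833
  N ⇒ keep positive
  Longitude: split at 3 digits → 121° and 2.62412′; 121 + 2.62412/60 = 121.0437353
  E → positive
Point 5:
  Lat: split at 2 digits → 00° and 43.68142′; 0 + 43.68142/60 = 0.7280237
  N ⇒ keep positive
  λ: degrees = first 3 digits = 12, minutes = 59.4983; 12 + 59.4983/60 = 12.9916383
  E → positive
Point 6:
  Latitude: split at 2 digits → 70° and 13.9052′; 70 + 13.9052/60 = 70.2317533
  S ⇒ negate
  λ: degrees = first 3 digits = 104, minutes = 48.504; 104 + 48.504/60 = 104.8084000
  hemisphere W, so the sign is −

1. -4.981017, -67.066153
2. -5.600983, -75.748967
3. 0.108147, -147.293932
4. 57.865183, 121.043735
5. 0.728024, 12.991638
6. -70.231753, -104.808400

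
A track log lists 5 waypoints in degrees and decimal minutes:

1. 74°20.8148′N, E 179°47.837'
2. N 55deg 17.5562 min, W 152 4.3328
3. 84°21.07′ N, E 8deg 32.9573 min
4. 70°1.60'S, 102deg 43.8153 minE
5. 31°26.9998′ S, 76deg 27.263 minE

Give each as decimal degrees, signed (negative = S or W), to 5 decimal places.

1. 74.34691, 179.79728
2. 55.29260, -152.07221
3. 84.35117, 8.54929
4. -70.02667, 102.73026
5. -31.45000, 76.45438

Point 1:
  Latitude: 74 + 20.8148/60 = 74.346913
  N ⇒ keep positive
  Longitude: 47.837′ = 0.797283°; total 179.797283
  E → positive
Point 2:
  Latitude: 17.5562′ = 0.292603°; total 55.292603
  N ⇒ keep positive
  λ: 4.3328′ = 0.072213°; total 152.072213
  W ⇒ negate
Point 3:
  Latitude: 84 + 21.07/60 = 84.351167
  N → positive
  Lon: 32.9573′ = 0.549288°; total 8.549288
  E ⇒ keep positive
Point 4:
  Latitude: 1.6′ = 0.026667°; total 70.026667
  S ⇒ negate
  Lon: 43.8153′ = 0.730255°; total 102.730255
  E → positive
Point 5:
  φ: 31 + 26.9998/60 = 31.449997
  S ⇒ negate
  Longitude: 76 + 27.263/60 = 76.454383
  E ⇒ keep positive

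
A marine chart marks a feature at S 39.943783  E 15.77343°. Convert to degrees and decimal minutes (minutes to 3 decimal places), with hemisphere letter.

39° 56.627′ S, 15° 46.406′ E

Lat: 39° + 0.943783 × 60 = 39° 56.62698′
Lon: fractional part 0.773430 → 46.40580 minutes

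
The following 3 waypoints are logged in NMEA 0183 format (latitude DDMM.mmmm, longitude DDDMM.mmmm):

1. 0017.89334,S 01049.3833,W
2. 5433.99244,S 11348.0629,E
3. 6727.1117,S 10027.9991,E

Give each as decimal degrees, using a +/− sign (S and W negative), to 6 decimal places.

Point 1:
  Lat: degrees = first 2 digits = 0, minutes = 17.89334; 0 + 17.89334/60 = 0.2982223
  S ⇒ negate
  Longitude: degrees = first 3 digits = 10, minutes = 49.3833; 10 + 49.3833/60 = 10.8230550
  W ⇒ negate
Point 2:
  Lat: split at 2 digits → 54° and 33.99244′; 54 + 33.99244/60 = 54.5665407
  S → negative
  Lon: degrees = first 3 digits = 113, minutes = 48.0629; 113 + 48.0629/60 = 113.8010483
  E → positive
Point 3:
  φ: degrees = first 2 digits = 67, minutes = 27.1117; 67 + 27.1117/60 = 67.4518617
  hemisphere S, so the sign is −
  Lon: split at 3 digits → 100° and 27.9991′; 100 + 27.9991/60 = 100.4666517
  E ⇒ keep positive

1. -0.298222, -10.823055
2. -54.566541, 113.801048
3. -67.451862, 100.466652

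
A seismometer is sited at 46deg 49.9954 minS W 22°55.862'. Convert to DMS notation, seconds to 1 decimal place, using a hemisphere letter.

46°49′59.7″ S, 22°55′51.7″ W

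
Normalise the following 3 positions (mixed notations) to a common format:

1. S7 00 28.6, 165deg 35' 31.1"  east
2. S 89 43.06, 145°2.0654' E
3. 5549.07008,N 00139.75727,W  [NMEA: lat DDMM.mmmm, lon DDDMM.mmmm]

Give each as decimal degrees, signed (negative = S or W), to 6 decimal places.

1. -7.007944, 165.591972
2. -89.717667, 145.034423
3. 55.817835, -1.662621

Point 1:
  Latitude: 7° + 0/60 + 28.6/3600 = 7 + 0.000000 + 0.007944 = 7.0079444
  hemisphere S, so the sign is −
  λ: 165° + 35/60 + 31.1/3600 = 165 + 0.583333 + 0.008639 = 165.5919722
  E ⇒ keep positive
Point 2:
  Latitude: 43.06′ = 0.717667°; total 89.7176667
  S → negative
  Lon: 2.0654′ = 0.034423°; total 145.0344233
  E ⇒ keep positive
Point 3:
  Latitude: degrees = first 2 digits = 55, minutes = 49.07008; 55 + 49.07008/60 = 55.8178347
  N → positive
  λ: degrees = first 3 digits = 1, minutes = 39.75727; 1 + 39.75727/60 = 1.6626212
  W ⇒ negate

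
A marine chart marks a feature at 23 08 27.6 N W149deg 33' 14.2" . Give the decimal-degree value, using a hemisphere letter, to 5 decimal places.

23.14100° N, 149.55394° W

Latitude: 23° + 8/60 + 27.6/3600 = 23 + 0.133333 + 0.007667 = 23.141000
λ: 149 + 33/60 + 14.2/3600 = 149.553944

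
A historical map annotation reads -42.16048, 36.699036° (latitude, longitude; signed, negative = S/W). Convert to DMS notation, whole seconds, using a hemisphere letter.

42°09′38″ S, 36°41′57″ E

Latitude is negative → S; |value| = 42.160480
φ: 0.160480 × 60 = 9.62880′ → 9′, remainder × 60 = 37.73″
Longitude: 0.699036° → 41.94216′; 0.94216 × 60 = 56.53″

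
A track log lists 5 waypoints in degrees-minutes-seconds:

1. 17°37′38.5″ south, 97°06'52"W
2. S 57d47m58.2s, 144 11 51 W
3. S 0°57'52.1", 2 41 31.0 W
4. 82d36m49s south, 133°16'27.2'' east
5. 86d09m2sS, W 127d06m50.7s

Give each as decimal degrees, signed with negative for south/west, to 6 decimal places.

Point 1:
  Latitude: 17 + 37/60 + 38.5/3600 = 17.6273611
  S ⇒ negate
  Lon: 97° + 6/60 + 52/3600 = 97 + 0.100000 + 0.014444 = 97.1144444
  W → negative
Point 2:
  Latitude: 57 + 47/60 + 58.2/3600 = 57.7995000
  S → negative
  Lon: 11′ + 51″ = 11.85000′; 144 + 11.85000/60 = 144.1975000
  W ⇒ negate
Point 3:
  φ: 57′ + 52.1″ = 57.86833′; 0 + 57.86833/60 = 0.9644722
  hemisphere S, so the sign is −
  Longitude: 2 + 41/60 + 31/3600 = 2.6919444
  W ⇒ negate
Point 4:
  φ: 82° + 36/60 + 49/3600 = 82 + 0.600000 + 0.013611 = 82.6136111
  hemisphere S, so the sign is −
  λ: 133° + 16/60 + 27.2/3600 = 133 + 0.266667 + 0.007556 = 133.2742222
  E → positive
Point 5:
  Latitude: 86° + 9/60 + 2/3600 = 86 + 0.150000 + 0.000556 = 86.1505556
  hemisphere S, so the sign is −
  Lon: 127° + 6/60 + 50.7/3600 = 127 + 0.100000 + 0.014083 = 127.1140833
  W ⇒ negate

1. -17.627361, -97.114444
2. -57.799500, -144.197500
3. -0.964472, -2.691944
4. -82.613611, 133.274222
5. -86.150556, -127.114083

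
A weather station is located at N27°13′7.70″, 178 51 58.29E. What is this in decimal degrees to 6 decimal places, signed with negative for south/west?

27.218806, 178.866192

Lat: 27 + 13/60 + 7.7/3600 = 27.2188056
N → positive
Longitude: 178 + 51/60 + 58.29/3600 = 178.8661917
E → positive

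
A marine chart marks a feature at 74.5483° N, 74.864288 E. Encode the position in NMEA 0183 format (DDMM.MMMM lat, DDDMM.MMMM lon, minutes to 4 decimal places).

Latitude: fractional part 0.548300 → 32.898000 minutes
Lon: fractional part 0.864288 → 51.857280 minutes

7432.8980,N / 07451.8573,E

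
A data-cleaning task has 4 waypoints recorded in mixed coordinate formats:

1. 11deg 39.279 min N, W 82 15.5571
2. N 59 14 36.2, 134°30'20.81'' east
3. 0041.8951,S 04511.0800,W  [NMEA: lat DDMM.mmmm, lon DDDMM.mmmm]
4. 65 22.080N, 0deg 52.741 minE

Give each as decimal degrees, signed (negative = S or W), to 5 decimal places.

Point 1:
  Latitude: 11 + 39.279/60 = 11.654650
  N ⇒ keep positive
  Longitude: 15.5571′ = 0.259285°; total 82.259285
  W ⇒ negate
Point 2:
  Latitude: 59° + 14/60 + 36.2/3600 = 59 + 0.233333 + 0.010056 = 59.243389
  N ⇒ keep positive
  Lon: 30′ + 20.81″ = 30.34683′; 134 + 30.34683/60 = 134.505781
  E ⇒ keep positive
Point 3:
  φ: degrees = first 2 digits = 0, minutes = 41.8951; 0 + 41.8951/60 = 0.698252
  S → negative
  Longitude: split at 3 digits → 045° and 11.08′; 45 + 11.08/60 = 45.184667
  W → negative
Point 4:
  Latitude: 65 + 22.08/60 = 65.368000
  N → positive
  Longitude: 0 + 52.741/60 = 0.879017
  E ⇒ keep positive

1. 11.65465, -82.25929
2. 59.24339, 134.50578
3. -0.69825, -45.18467
4. 65.36800, 0.87902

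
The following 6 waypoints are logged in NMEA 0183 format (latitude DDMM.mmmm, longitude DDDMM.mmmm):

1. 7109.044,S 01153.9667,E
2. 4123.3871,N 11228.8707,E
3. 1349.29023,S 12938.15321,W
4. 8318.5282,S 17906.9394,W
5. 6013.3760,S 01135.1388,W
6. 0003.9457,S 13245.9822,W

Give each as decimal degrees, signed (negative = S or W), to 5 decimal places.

1. -71.15073, 11.89945
2. 41.38979, 112.48118
3. -13.82150, -129.63589
4. -83.30880, -179.11566
5. -60.22293, -11.58565
6. -0.06576, -132.76637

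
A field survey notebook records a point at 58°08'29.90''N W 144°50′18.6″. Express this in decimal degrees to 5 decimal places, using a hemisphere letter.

Lat: 8′ + 29.9″ = 8.49833′; 58 + 8.49833/60 = 58.141639
Lon: 50′ + 18.6″ = 50.31000′; 144 + 50.31000/60 = 144.838500

58.14164° N, 144.83850° W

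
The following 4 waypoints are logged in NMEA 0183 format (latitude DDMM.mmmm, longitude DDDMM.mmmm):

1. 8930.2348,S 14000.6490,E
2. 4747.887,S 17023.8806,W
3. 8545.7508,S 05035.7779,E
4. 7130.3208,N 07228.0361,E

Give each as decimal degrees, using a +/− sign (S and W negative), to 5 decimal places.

Point 1:
  φ: split at 2 digits → 89° and 30.2348′; 89 + 30.2348/60 = 89.503913
  S ⇒ negate
  Lon: split at 3 digits → 140° and 0.649′; 140 + 0.649/60 = 140.010817
  E → positive
Point 2:
  Lat: degrees = first 2 digits = 47, minutes = 47.887; 47 + 47.887/60 = 47.798117
  S ⇒ negate
  λ: degrees = first 3 digits = 170, minutes = 23.8806; 170 + 23.8806/60 = 170.398010
  hemisphere W, so the sign is −
Point 3:
  φ: degrees = first 2 digits = 85, minutes = 45.7508; 85 + 45.7508/60 = 85.762513
  hemisphere S, so the sign is −
  λ: split at 3 digits → 050° and 35.7779′; 50 + 35.7779/60 = 50.596298
  E ⇒ keep positive
Point 4:
  φ: degrees = first 2 digits = 71, minutes = 30.3208; 71 + 30.3208/60 = 71.505347
  N → positive
  Longitude: split at 3 digits → 072° and 28.0361′; 72 + 28.0361/60 = 72.467268
  E → positive

1. -89.50391, 140.01082
2. -47.79812, -170.39801
3. -85.76251, 50.59630
4. 71.50535, 72.46727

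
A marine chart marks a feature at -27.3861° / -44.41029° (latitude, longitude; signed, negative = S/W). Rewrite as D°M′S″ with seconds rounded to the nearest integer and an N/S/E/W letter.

27°23′10″ S, 44°24′37″ W

Latitude is negative → S; |value| = 27.386100
Lat: whole degrees 27; 23.16600′ → 23′ and 9.96″
Longitude is negative → W; |value| = 44.410290
λ: whole degrees 44; 24.61740′ → 24′ and 37.04″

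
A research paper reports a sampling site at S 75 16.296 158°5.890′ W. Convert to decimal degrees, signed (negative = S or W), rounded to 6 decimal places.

Latitude: 75 + 16.296/60 = 75.2716000
S ⇒ negate
Longitude: 158 + 5.89/60 = 158.0981667
hemisphere W, so the sign is −

-75.271600, -158.098167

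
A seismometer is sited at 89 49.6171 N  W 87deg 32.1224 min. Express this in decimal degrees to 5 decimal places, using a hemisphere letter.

φ: 49.6171′ = 0.826952°; total 89.826952
Longitude: 32.1224′ = 0.535373°; total 87.535373

89.82695° N, 87.53537° W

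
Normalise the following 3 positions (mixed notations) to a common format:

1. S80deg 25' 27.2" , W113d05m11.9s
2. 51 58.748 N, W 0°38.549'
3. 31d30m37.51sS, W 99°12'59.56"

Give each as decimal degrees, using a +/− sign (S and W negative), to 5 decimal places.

1. -80.42422, -113.08664
2. 51.97913, -0.64248
3. -31.51042, -99.21654

Point 1:
  Lat: 80° + 25/60 + 27.2/3600 = 80 + 0.416667 + 0.007556 = 80.424222
  S ⇒ negate
  λ: 113° + 5/60 + 11.9/3600 = 113 + 0.083333 + 0.003306 = 113.086639
  hemisphere W, so the sign is −
Point 2:
  Lat: 58.748′ = 0.979133°; total 51.979133
  N ⇒ keep positive
  Lon: 38.549′ = 0.642483°; total 0.642483
  hemisphere W, so the sign is −
Point 3:
  Lat: 31 + 30/60 + 37.51/3600 = 31.510419
  S ⇒ negate
  Lon: 99 + 12/60 + 59.56/3600 = 99.216544
  W → negative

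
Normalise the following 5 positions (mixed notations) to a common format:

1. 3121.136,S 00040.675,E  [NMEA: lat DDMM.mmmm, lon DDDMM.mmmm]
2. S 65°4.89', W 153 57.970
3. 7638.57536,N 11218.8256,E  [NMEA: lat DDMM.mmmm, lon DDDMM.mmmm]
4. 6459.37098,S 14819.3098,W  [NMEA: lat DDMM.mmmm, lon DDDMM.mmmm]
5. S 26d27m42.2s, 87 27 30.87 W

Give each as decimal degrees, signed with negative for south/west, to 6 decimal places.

Point 1:
  Lat: split at 2 digits → 31° and 21.136′; 31 + 21.136/60 = 31.3522667
  hemisphere S, so the sign is −
  λ: degrees = first 3 digits = 0, minutes = 40.675; 0 + 40.675/60 = 0.6779167
  E → positive
Point 2:
  φ: 4.89′ = 0.081500°; total 65.0815000
  hemisphere S, so the sign is −
  Longitude: 153 + 57.97/60 = 153.9661667
  W → negative
Point 3:
  Lat: degrees = first 2 digits = 76, minutes = 38.57536; 76 + 38.57536/60 = 76.6429227
  N → positive
  Lon: degrees = first 3 digits = 112, minutes = 18.8256; 112 + 18.8256/60 = 112.3137600
  E ⇒ keep positive
Point 4:
  φ: split at 2 digits → 64° and 59.37098′; 64 + 59.37098/60 = 64.9895163
  S ⇒ negate
  λ: split at 3 digits → 148° and 19.3098′; 148 + 19.3098/60 = 148.3218300
  hemisphere W, so the sign is −
Point 5:
  Latitude: 27′ + 42.2″ = 27.70333′; 26 + 27.70333/60 = 26.4617222
  S → negative
  Longitude: 87° + 27/60 + 30.87/3600 = 87 + 0.450000 + 0.008575 = 87.4585750
  W ⇒ negate

1. -31.352267, 0.677917
2. -65.081500, -153.966167
3. 76.642923, 112.313760
4. -64.989516, -148.321830
5. -26.461722, -87.458575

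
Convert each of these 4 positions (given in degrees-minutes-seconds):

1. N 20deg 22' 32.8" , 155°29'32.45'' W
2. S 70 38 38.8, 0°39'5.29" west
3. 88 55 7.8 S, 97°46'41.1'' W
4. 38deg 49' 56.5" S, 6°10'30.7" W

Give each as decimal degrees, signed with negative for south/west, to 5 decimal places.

1. 20.37578, -155.49235
2. -70.64411, -0.65147
3. -88.91883, -97.77808
4. -38.83236, -6.17519

Point 1:
  φ: 22′ + 32.8″ = 22.54667′; 20 + 22.54667/60 = 20.375778
  N ⇒ keep positive
  Lon: 155° + 29/60 + 32.45/3600 = 155 + 0.483333 + 0.009014 = 155.492347
  hemisphere W, so the sign is −
Point 2:
  Latitude: 70° + 38/60 + 38.8/3600 = 70 + 0.633333 + 0.010778 = 70.644111
  hemisphere S, so the sign is −
  λ: 0 + 39/60 + 5.29/3600 = 0.651469
  W ⇒ negate
Point 3:
  Lat: 88° + 55/60 + 7.8/3600 = 88 + 0.916667 + 0.002167 = 88.918833
  hemisphere S, so the sign is −
  Longitude: 46′ + 41.1″ = 46.68500′; 97 + 46.68500/60 = 97.778083
  hemisphere W, so the sign is −
Point 4:
  φ: 49′ + 56.5″ = 49.94167′; 38 + 49.94167/60 = 38.832361
  S → negative
  Lon: 10′ + 30.7″ = 10.51167′; 6 + 10.51167/60 = 6.175194
  W ⇒ negate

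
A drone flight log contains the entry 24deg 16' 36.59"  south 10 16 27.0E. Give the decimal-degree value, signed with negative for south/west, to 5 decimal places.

-24.27683, 10.27417

Latitude: 24 + 16/60 + 36.59/3600 = 24.276831
hemisphere S, so the sign is −
λ: 10 + 16/60 + 27/3600 = 10.274167
E → positive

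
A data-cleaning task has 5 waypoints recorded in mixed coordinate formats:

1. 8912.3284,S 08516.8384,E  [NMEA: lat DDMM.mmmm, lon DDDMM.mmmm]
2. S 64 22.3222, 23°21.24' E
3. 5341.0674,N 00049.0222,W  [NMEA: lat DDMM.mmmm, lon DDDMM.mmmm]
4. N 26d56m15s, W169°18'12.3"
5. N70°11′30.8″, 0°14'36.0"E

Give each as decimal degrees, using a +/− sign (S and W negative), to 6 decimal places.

1. -89.205473, 85.280640
2. -64.372037, 23.354000
3. 53.684457, -0.817037
4. 26.937500, -169.303417
5. 70.191889, 0.243333

Point 1:
  Lat: degrees = first 2 digits = 89, minutes = 12.3284; 89 + 12.3284/60 = 89.2054733
  hemisphere S, so the sign is −
  Longitude: degrees = first 3 digits = 85, minutes = 16.8384; 85 + 16.8384/60 = 85.2806400
  E ⇒ keep positive
Point 2:
  Lat: 22.3222′ = 0.372037°; total 64.3720367
  S ⇒ negate
  Longitude: 23 + 21.24/60 = 23.3540000
  E ⇒ keep positive
Point 3:
  Lat: degrees = first 2 digits = 53, minutes = 41.0674; 53 + 41.0674/60 = 53.6844567
  N → positive
  λ: degrees = first 3 digits = 0, minutes = 49.0222; 0 + 49.0222/60 = 0.8170367
  hemisphere W, so the sign is −
Point 4:
  Latitude: 56′ + 15″ = 56.25000′; 26 + 56.25000/60 = 26.9375000
  N → positive
  Longitude: 169 + 18/60 + 12.3/3600 = 169.3034167
  W ⇒ negate
Point 5:
  φ: 70° + 11/60 + 30.8/3600 = 70 + 0.183333 + 0.008556 = 70.1918889
  N → positive
  Lon: 14′ + 36″ = 14.60000′; 0 + 14.60000/60 = 0.2433333
  E → positive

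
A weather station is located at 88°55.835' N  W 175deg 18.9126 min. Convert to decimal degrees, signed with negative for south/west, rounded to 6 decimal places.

Latitude: 55.835′ = 0.930583°; total 88.9305833
N → positive
Longitude: 175 + 18.9126/60 = 175.3152100
W ⇒ negate

88.930583, -175.315210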